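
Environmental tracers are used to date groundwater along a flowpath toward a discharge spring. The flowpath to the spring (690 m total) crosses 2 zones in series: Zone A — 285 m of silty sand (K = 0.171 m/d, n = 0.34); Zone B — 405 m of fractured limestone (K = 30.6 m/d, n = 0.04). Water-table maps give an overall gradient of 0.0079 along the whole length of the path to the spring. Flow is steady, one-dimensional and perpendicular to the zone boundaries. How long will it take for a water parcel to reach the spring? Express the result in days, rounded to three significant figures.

34900 days

Steady 1-D flow in series ⇒ the Darcy flux q is identical in every zone and the zone head losses add (resistances L/K in series).
Σ(L/K) = 285/0.171 + 405/30.6 = 1667 + 13.24 = 1680 d
K_eq = L_total / Σ(L/K) = 690 / 1680 = 0.4107 m/d
q = K_eq · i = 0.4107 × 0.0079 = 0.003245 m/d (same in every zone)
Zone A: v = q/n = 0.003245/0.34 = 0.009544 m/d → t_A = 285/0.009544 = 29860 d
Zone B: v = q/n = 0.003245/0.04 = 0.08112 m/d → t_B = 405/0.08112 = 4993 d
Total t = 29860 + 4993 = 34860 d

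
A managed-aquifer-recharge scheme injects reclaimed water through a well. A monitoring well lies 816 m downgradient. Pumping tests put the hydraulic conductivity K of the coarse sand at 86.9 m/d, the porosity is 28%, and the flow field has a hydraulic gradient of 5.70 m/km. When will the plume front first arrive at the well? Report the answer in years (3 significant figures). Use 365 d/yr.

1.26 years

q = Ki = 86.9 × 0.0057 = 0.4953 m/d
v = Ki/n = 86.9·0.0057/0.28 = 1.769 m/d
t = L / v = 816 / 1.769 = 461.3 d
   = 461.3 / 365 = 1.26 yr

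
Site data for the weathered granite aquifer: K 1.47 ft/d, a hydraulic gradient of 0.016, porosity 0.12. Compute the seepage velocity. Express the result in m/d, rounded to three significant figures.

0.0597 m/d

K = 1.47 ft/d × 0.3048 = 0.4481 m/d
q = Ki = 0.4481 × 0.016 = 0.007169 m/d
Seepage velocity v = q / n = 0.007169 / 0.12 = 0.05974 m/d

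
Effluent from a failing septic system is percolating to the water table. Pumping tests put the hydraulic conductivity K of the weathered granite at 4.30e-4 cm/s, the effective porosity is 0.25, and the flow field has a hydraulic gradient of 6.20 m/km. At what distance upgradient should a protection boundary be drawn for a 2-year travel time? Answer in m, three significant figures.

K = 4.30e-4 cm/s × 864 = 0.3715 m/d
Darcy flux q = K·i = 0.3715 × 0.0062 = 0.002303 m/d
v = Ki/n = 0.3715·0.0062/0.25 = 0.009214 m/d
T = 2 yr × 365 = 730 d
L = v × T = 0.009214 × 730 = 6.726 m

6.73 m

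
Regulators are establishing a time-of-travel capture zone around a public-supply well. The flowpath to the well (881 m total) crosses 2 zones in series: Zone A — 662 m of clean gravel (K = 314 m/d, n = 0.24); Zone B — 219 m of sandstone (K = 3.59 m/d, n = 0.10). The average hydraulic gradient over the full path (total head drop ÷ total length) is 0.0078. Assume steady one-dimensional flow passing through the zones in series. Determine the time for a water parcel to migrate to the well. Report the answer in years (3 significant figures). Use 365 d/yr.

4.55 years

For zones in series the flux q is common to all zones; the equivalent conductivity is the harmonic (thickness-weighted) mean, K_eq = L_total / Σ(L_j/K_j).
Σ(L/K) = 662/314 + 219/3.59 = 2.108 + 61.00 = 63.11 d
K_eq = L_total / Σ(L/K) = 881 / 63.11 = 13.96 m/d
q = K_eq · i = 13.96 × 0.0078 = 0.1089 m/d (same in every zone)
Zone A: v = q/n = 0.1089/0.24 = 0.4537 m/d → t_A = 662/0.4537 = 1459 d
Zone B: v = q/n = 0.1089/0.10 = 1.089 m/d → t_B = 219/1.089 = 201.1 d
Total t = 1459 + 201.1 = 1660 d
   = 1660 / 365 = 4.55 yr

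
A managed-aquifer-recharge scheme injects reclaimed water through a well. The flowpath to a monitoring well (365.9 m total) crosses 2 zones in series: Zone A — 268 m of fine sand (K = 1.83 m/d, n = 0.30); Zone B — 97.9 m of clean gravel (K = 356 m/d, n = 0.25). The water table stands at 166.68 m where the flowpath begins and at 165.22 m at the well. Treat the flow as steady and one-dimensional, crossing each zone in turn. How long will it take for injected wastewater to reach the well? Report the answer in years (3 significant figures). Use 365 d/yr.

28.9 years

Total head drop ΔH = 166.68 − 165.22 = 1.46 m
Continuity: the same q passes through each zone, so ΔH = q·Σ(L_j/K_j) — the zones act as resistances in series.
Σ(L/K) = 268/1.83 + 97.9/356 = 146.4 + 0.2750 = 146.7 d
q = ΔH / Σ(L/K) = 1.46 / 146.7 = 0.009951 m/d (same in every zone)
Zone A: v = q/n = 0.009951/0.30 = 0.03317 m/d → t_A = 268/0.03317 = 8080 d
Zone B: v = q/n = 0.009951/0.25 = 0.03980 m/d → t_B = 97.9/0.03980 = 2460 d
Total t = 8080 + 2460 = 10540 d
   = 10540 / 365 = 28.9 yr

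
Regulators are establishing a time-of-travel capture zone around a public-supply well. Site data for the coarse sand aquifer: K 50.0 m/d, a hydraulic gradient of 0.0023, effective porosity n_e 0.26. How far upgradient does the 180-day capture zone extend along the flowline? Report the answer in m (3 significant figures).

79.6 m

Specific discharge q = 50.0 × 0.0023 = 0.1150 m/d
Average linear velocity = 0.1150 / 0.26 = 0.4423 m/d
L = v × T = 0.4423 × 180 = 79.62 m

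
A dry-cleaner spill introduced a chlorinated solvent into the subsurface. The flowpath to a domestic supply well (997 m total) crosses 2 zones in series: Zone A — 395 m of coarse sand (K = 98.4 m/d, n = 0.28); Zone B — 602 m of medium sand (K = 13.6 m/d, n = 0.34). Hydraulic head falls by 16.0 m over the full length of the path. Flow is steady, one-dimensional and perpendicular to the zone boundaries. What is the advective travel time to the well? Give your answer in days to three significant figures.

Steady 1-D flow in series ⇒ the Darcy flux q is identical in every zone and the zone head losses add (resistances L/K in series).
Σ(L/K) = 395/98.4 + 602/13.6 = 4.014 + 44.26 = 48.28 d
q = ΔH / Σ(L/K) = 16.0 / 48.28 = 0.3314 m/d (same in every zone)
Zone A: v = q/n = 0.3314/0.28 = 1.184 m/d → t_A = 395/1.184 = 333.7 d
Zone B: v = q/n = 0.3314/0.34 = 0.9747 m/d → t_B = 602/0.9747 = 617.6 d
Total t = 333.7 + 617.6 = 951.3 d

951 days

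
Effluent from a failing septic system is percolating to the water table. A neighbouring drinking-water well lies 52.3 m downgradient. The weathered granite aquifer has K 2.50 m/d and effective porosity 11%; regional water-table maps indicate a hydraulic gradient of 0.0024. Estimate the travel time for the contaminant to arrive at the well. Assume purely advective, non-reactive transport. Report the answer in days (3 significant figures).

Specific discharge q = 2.50 × 0.0024 = 0.006000 m/d
v = Ki/n = 2.50·0.0024/0.11 = 0.05455 m/d
t = L / v = 52.3 / 0.05455 = 958.8 d

959 days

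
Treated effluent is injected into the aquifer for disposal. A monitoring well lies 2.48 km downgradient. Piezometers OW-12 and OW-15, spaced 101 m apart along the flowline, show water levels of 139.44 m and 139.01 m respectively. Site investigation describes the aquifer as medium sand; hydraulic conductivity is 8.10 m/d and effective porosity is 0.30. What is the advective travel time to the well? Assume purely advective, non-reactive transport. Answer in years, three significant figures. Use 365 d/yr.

Hydraulic gradient i = (139.44 − 139.01) / 101 = 0.43 / 101 = 0.004257
Specific discharge q = 8.10 × 0.004257 = 0.03449 m/d
v = Ki/n = 8.10·0.004257/0.30 = 0.1150 m/d
L = 2.48 km = 2480 m
t = L / v = 2480 / 0.1150 = 21570 d
   = 21570 / 365 = 59.1 yr

59.1 years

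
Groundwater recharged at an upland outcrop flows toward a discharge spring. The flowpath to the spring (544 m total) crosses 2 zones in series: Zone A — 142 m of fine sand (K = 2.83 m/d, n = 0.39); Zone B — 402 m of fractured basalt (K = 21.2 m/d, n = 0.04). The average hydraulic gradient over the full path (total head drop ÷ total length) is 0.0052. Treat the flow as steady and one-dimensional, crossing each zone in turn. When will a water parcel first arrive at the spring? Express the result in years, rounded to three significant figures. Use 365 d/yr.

4.79 years

Steady 1-D flow in series ⇒ the Darcy flux q is identical in every zone and the zone head losses add (resistances L/K in series).
Σ(L/K) = 142/2.83 + 402/21.2 = 50.18 + 18.96 = 69.14 d
K_eq = L_total / Σ(L/K) = 544 / 69.14 = 7.868 m/d
q = K_eq · i = 7.868 × 0.0052 = 0.04091 m/d (same in every zone)
Zone A: v = q/n = 0.04091/0.39 = 0.1049 m/d → t_A = 142/0.1049 = 1354 d
Zone B: v = q/n = 0.04091/0.04 = 1.023 m/d → t_B = 402/1.023 = 393.0 d
Total t = 1354 + 393.0 = 1747 d
   = 1747 / 365 = 4.79 yr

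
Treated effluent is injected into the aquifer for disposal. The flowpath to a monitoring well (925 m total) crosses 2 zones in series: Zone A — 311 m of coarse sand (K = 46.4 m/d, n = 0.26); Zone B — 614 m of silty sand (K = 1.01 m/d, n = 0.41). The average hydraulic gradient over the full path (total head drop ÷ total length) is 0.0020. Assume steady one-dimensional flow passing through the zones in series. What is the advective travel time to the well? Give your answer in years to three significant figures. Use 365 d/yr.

303 years

Continuity: the same q passes through each zone, so ΔH = q·Σ(L_j/K_j) — the zones act as resistances in series.
Σ(L/K) = 311/46.4 + 614/1.01 = 6.703 + 607.9 = 614.6 d
K_eq = L_total / Σ(L/K) = 925 / 614.6 = 1.505 m/d
q = K_eq · i = 1.505 × 0.0020 = 0.003010 m/d (same in every zone)
Zone A: v = q/n = 0.003010/0.26 = 0.01158 m/d → t_A = 311/0.01158 = 26860 d
Zone B: v = q/n = 0.003010/0.41 = 0.007341 m/d → t_B = 614/0.007341 = 83640 d
Total t = 26860 + 83640 = 110500 d
   = 110500 / 365 = 303 yr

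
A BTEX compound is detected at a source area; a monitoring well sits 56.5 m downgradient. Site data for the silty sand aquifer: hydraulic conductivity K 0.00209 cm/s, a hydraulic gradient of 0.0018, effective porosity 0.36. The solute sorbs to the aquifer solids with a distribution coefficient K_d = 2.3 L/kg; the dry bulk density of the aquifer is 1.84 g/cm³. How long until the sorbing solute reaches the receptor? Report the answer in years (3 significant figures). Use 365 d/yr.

219 years

K = 0.00209 cm/s × 864 = 1.806 m/d
Darcy flux q = K·i = 1.806 × 0.0018 = 0.003250 m/d
Average linear velocity = 0.003250 / 0.36 = 0.009029 m/d
Retardation R = 1 + ρ_b·K_d/n = 1 + 1.84×2.3/0.36 = 12.76
Contaminant velocity v_c = v/R = 0.009029/12.76 = 7.078e-4 m/d
t = L/v_c = 56.5/7.078e-4 = 79820 d
   = 79820/365 = 219 yr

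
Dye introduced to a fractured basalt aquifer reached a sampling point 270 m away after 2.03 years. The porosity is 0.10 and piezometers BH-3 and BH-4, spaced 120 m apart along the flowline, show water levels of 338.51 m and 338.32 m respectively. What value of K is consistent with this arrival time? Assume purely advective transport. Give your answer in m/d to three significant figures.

23.0 m/d

Hydraulic gradient i = (338.51 − 338.32) / 120 = 0.19 / 120 = 0.001583
t = 2.03 years = 740.9 d
v = L / t = 270 / 740.9 = 0.3644 m/d
K = v · n / i = 0.3644 × 0.10 / 0.001583 = 23.0 m/d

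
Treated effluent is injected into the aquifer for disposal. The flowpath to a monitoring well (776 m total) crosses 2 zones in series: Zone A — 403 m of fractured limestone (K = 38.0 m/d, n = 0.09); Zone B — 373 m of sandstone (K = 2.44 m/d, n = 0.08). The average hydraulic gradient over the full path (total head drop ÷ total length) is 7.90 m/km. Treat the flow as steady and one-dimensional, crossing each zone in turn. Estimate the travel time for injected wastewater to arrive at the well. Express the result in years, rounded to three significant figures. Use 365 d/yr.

4.83 years

For zones in series the flux q is common to all zones; the equivalent conductivity is the harmonic (thickness-weighted) mean, K_eq = L_total / Σ(L_j/K_j).
Σ(L/K) = 403/38.0 + 373/2.44 = 10.61 + 152.9 = 163.5 d
K_eq = L_total / Σ(L/K) = 776 / 163.5 = 4.747 m/d
q = K_eq · i = 4.747 × 0.0079 = 0.03750 m/d (same in every zone)
Zone A: v = q/n = 0.03750/0.09 = 0.4167 m/d → t_A = 403/0.4167 = 967.2 d
Zone B: v = q/n = 0.03750/0.08 = 0.4688 m/d → t_B = 373/0.4688 = 795.7 d
Total t = 967.2 + 795.7 = 1763 d
   = 1763 / 365 = 4.83 yr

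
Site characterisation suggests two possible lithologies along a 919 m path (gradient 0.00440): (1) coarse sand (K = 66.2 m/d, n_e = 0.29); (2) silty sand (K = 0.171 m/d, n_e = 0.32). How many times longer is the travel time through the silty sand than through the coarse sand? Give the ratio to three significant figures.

427

Unit 1 (coarse sand): v = 66.2×0.0044/0.29 = 1.004 m/d, t = 919/1.004 = 915.0 d
Unit 2 (silty sand): v = 0.171×0.0044/0.32 = 0.002351 m/d, t = 919/0.002351 = 390900 d
t(silty sand) / t(coarse sand) = 390900/915.0 = 427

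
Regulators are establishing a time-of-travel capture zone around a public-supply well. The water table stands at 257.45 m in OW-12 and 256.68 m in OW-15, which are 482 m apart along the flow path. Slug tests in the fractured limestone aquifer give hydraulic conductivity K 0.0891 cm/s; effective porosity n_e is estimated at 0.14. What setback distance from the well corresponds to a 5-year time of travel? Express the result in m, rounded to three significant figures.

Hydraulic gradient i = (257.45 − 256.68) / 482 = 0.77 / 482 = 0.001598
K = 0.0891 cm/s × 864 = 76.98 m/d
Specific discharge q = 76.98 × 0.001598 = 0.1230 m/d
Seepage velocity v = q / n = 0.1230 / 0.14 = 0.8784 m/d
T = 5 yr × 365 = 1825 d
L = v × T = 0.8784 × 1825 = 1603 m

1600 m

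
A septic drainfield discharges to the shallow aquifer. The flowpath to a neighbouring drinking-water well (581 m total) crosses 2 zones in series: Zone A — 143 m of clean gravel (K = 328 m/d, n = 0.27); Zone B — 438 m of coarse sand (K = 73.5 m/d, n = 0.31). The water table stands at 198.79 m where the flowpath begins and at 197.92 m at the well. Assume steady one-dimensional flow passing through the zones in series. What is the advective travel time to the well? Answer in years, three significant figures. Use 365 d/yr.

3.51 years

Total head drop ΔH = 198.79 − 197.92 = 0.87 m
Continuity: the same q passes through each zone, so ΔH = q·Σ(L_j/K_j) — the zones act as resistances in series.
Σ(L/K) = 143/328 + 438/73.5 = 0.4360 + 5.959 = 6.395 d
q = ΔH / Σ(L/K) = 0.87 / 6.395 = 0.1360 m/d (same in every zone)
Zone A: v = q/n = 0.1360/0.27 = 0.5039 m/d → t_A = 143/0.5039 = 283.8 d
Zone B: v = q/n = 0.1360/0.31 = 0.4388 m/d → t_B = 438/0.4388 = 998.1 d
Total t = 283.8 + 998.1 = 1282 d
   = 1282 / 365 = 3.51 yr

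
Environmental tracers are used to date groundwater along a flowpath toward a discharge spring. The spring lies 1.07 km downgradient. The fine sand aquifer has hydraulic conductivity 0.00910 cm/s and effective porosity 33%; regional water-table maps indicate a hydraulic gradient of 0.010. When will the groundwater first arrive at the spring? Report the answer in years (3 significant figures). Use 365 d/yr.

12.3 years

K = 0.00910 cm/s × 864 = 7.862 m/d
Darcy flux q = K·i = 7.862 × 0.010 = 0.07862 m/d
v = Ki/n = 7.862·0.010/0.33 = 0.2383 m/d
L = 1.07 km = 1070 m
t = L / v = 1070 / 0.2383 = 4491 d
   = 4491 / 365 = 12.3 yr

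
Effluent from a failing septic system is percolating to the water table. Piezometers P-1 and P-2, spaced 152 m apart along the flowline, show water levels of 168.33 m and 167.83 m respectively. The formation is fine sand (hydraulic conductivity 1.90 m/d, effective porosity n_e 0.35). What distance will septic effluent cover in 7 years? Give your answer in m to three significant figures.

45.6 m

Hydraulic gradient i = (168.33 − 167.83) / 152 = 0.50 / 152 = 0.003289
Darcy flux q = K·i = 1.90 × 0.003289 = 0.006250 m/d
Seepage velocity v = q / n = 0.006250 / 0.35 = 0.01786 m/d
T = 7 yr × 365 = 2555 d
L = v × T = 0.01786 × 2555 = 45.63 m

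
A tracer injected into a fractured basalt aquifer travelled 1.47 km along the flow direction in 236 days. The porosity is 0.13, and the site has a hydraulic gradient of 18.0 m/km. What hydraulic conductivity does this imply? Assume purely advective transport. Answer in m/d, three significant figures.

L = 1.47 km = 1470 m
v = L / t = 1470 / 236 = 6.229 m/d
K = v · n / i = 6.229 × 0.13 / 0.018 = 45.0 m/d

45.0 m/d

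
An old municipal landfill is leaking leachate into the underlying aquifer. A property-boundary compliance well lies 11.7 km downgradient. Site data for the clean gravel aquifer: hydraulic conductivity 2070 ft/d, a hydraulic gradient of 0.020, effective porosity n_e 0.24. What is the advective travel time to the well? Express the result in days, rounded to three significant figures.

223 days

K = 2070 ft/d × 0.3048 = 630.9 m/d
Specific discharge q = 630.9 × 0.020 = 12.62 m/d
Average linear velocity = 12.62 / 0.24 = 52.58 m/d
L = 11.7 km = 11700 m
t = L / v = 11700 / 52.58 = 222.5 d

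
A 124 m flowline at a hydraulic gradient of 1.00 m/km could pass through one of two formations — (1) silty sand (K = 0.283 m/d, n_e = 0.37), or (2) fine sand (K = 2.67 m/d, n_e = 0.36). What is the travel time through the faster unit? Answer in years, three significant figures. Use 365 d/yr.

Unit 1 (silty sand): v = 0.283×0.0010/0.37 = 7.649e-4 m/d, t = 124/7.649e-4 = 162100 d
Unit 2 (fine sand): v = 2.67×0.0010/0.36 = 0.007417 m/d, t = 124/0.007417 = 16720 d
Faster: 16720 d / 365 = 45.8 yr

45.8 years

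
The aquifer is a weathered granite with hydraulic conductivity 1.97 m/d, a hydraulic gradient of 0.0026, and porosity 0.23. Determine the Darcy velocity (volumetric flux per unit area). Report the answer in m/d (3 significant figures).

Specific discharge q = 1.97 × 0.0026 = 0.005122 m/d

0.00512 m/d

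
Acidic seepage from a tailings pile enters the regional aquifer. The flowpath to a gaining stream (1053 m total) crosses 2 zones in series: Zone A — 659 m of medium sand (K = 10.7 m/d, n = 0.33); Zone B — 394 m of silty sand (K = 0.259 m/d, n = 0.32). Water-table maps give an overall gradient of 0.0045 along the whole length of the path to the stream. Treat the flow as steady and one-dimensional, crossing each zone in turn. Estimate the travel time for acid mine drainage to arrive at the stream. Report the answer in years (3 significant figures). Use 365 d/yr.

Steady 1-D flow in series ⇒ the Darcy flux q is identical in every zone and the zone head losses add (resistances L/K in series).
Σ(L/K) = 659/10.7 + 394/0.259 = 61.59 + 1521 = 1583 d
K_eq = L_total / Σ(L/K) = 1053 / 1583 = 0.6653 m/d
q = K_eq · i = 0.6653 × 0.0045 = 0.002994 m/d (same in every zone)
Zone A: v = q/n = 0.002994/0.33 = 0.009072 m/d → t_A = 659/0.009072 = 72640 d
Zone B: v = q/n = 0.002994/0.32 = 0.009355 m/d → t_B = 394/0.009355 = 42120 d
Total t = 72640 + 42120 = 114800 d
   = 114800 / 365 = 314 yr

314 years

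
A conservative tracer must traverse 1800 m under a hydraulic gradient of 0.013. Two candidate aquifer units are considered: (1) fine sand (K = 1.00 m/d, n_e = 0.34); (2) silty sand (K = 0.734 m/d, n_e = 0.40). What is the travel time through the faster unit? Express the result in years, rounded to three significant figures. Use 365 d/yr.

129 years

Unit 1 (fine sand): v = 1.00×0.013/0.34 = 0.03824 m/d, t = 1800/0.03824 = 47080 d
Unit 2 (silty sand): v = 0.734×0.013/0.40 = 0.02385 m/d, t = 1800/0.02385 = 75460 d
Faster: 47080 d / 365 = 129 yr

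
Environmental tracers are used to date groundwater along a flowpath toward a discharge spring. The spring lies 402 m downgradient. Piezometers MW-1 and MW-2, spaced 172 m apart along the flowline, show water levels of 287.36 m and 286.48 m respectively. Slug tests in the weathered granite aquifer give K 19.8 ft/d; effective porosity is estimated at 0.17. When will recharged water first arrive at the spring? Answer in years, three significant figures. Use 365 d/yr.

Hydraulic gradient i = (287.36 − 286.48) / 172 = 0.88 / 172 = 0.005116
K = 19.8 ft/d × 0.3048 = 6.035 m/d
Darcy flux q = K·i = 6.035 × 0.005116 = 0.03088 m/d
v_s = q/n_e = 0.03088/0.17 = 0.1816 m/d
t = L / v = 402 / 0.1816 = 2213 d
   = 2213 / 365 = 6.06 yr

6.06 years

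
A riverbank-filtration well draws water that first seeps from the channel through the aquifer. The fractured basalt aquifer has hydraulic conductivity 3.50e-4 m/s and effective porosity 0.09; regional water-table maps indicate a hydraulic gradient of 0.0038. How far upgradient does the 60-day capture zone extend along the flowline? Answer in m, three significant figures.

76.6 m

K = 3.50e-4 m/s × 86400 s/d = 30.24 m/d
Darcy flux q = K·i = 30.24 × 0.0038 = 0.1149 m/d
v_s = q/n_e = 0.1149/0.09 = 1.277 m/d
L = v × T = 1.277 × 60 = 76.61 m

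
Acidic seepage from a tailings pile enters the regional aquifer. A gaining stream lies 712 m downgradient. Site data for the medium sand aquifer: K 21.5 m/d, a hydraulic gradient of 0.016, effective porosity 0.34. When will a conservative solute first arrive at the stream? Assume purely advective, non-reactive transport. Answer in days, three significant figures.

q = Ki = 21.5 × 0.016 = 0.3440 m/d
v = Ki/n = 21.5·0.016/0.34 = 1.012 m/d
t = L / v = 712 / 1.012 = 703.7 d

704 days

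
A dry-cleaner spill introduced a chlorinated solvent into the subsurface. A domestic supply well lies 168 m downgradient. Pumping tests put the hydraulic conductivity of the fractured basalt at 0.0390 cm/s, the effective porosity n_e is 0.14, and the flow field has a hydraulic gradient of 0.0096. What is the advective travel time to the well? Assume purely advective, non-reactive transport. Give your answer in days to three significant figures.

72.7 days

K = 0.0390 cm/s × 864 = 33.70 m/d
q = Ki = 33.70 × 0.0096 = 0.3235 m/d
v_s = q/n_e = 0.3235/0.14 = 2.311 m/d
t = L / v = 168 / 2.311 = 72.71 d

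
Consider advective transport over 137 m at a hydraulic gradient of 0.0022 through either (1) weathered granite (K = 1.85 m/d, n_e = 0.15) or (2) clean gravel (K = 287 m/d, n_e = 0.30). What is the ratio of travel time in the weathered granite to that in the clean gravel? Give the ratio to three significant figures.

77.6

Unit 1 (weathered granite): v = 1.85×0.0022/0.15 = 0.02713 m/d, t = 137/0.02713 = 5049 d
Unit 2 (clean gravel): v = 287×0.0022/0.30 = 2.105 m/d, t = 137/2.105 = 65.09 d
t(weathered granite) / t(clean gravel) = 5049/65.09 = 77.6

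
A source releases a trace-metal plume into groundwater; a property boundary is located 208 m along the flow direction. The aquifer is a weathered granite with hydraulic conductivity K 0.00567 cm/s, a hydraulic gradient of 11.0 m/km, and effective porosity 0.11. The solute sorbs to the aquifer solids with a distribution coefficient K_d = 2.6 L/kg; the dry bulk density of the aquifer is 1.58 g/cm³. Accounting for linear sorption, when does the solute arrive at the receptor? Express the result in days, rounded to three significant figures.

16300 days

K = 0.00567 cm/s × 864 = 4.899 m/d
Darcy flux q = K·i = 4.899 × 0.011 = 0.05389 m/d
Average linear velocity = 0.05389 / 0.11 = 0.4899 m/d
Retardation R = 1 + ρ_b·K_d/n = 1 + 1.58×2.6/0.11 = 38.35
Contaminant velocity v_c = v/R = 0.4899/38.35 = 0.01278 m/d
t = L/v_c = 208/0.01278 = 16280 d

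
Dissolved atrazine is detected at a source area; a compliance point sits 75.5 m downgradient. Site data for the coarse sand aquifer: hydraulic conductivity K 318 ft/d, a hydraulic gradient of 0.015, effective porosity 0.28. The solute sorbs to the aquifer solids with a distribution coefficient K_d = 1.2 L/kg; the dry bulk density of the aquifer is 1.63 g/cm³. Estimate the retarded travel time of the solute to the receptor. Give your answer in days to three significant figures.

116 days

K = 318 ft/d × 0.3048 = 96.93 m/d
q = Ki = 96.93 × 0.015 = 1.454 m/d
v = Ki/n = 96.93·0.015/0.28 = 5.192 m/d
Retardation R = 1 + ρ_b·K_d/n = 1 + 1.63×1.2/0.28 = 7.986
Contaminant velocity v_c = v/R = 5.192/7.986 = 0.6502 m/d
t = L/v_c = 75.5/0.6502 = 116.1 d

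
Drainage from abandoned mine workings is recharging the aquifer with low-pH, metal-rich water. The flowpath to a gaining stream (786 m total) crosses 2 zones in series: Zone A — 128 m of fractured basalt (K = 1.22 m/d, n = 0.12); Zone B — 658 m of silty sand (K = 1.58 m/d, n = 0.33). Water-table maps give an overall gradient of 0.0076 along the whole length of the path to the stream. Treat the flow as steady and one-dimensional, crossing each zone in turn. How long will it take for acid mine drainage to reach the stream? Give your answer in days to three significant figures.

For zones in series the flux q is common to all zones; the equivalent conductivity is the harmonic (thickness-weighted) mean, K_eq = L_total / Σ(L_j/K_j).
Σ(L/K) = 128/1.22 + 658/1.58 = 104.9 + 416.5 = 521.4 d
K_eq = L_total / Σ(L/K) = 786 / 521.4 = 1.508 m/d
q = K_eq · i = 1.508 × 0.0076 = 0.01146 m/d (same in every zone)
Zone A: v = q/n = 0.01146/0.12 = 0.09548 m/d → t_A = 128/0.09548 = 1341 d
Zone B: v = q/n = 0.01146/0.33 = 0.03472 m/d → t_B = 658/0.03472 = 18950 d
Total t = 1341 + 18950 = 20290 d

20300 days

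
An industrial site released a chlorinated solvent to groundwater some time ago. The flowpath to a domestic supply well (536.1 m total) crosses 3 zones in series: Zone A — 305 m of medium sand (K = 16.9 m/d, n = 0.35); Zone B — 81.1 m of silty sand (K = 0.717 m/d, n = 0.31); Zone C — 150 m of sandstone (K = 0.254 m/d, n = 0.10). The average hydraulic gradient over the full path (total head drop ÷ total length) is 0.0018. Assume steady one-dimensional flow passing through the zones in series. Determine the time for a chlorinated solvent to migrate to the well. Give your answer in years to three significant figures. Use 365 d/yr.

Continuity: the same q passes through each zone, so ΔH = q·Σ(L_j/K_j) — the zones act as resistances in series.
Σ(L/K) = 305/16.9 + 81.1/0.717 + 150/0.254 = 18.05 + 113.1 + 590.6 = 721.7 d
K_eq = L_total / Σ(L/K) = 536.1 / 721.7 = 0.7428 m/d
q = K_eq · i = 0.7428 × 0.0018 = 0.001337 m/d (same in every zone)
Zone A: v = q/n = 0.001337/0.35 = 0.003820 m/d → t_A = 305/0.003820 = 79840 d
Zone B: v = q/n = 0.001337/0.31 = 0.004313 m/d → t_B = 81.1/0.004313 = 18800 d
Zone C: v = q/n = 0.001337/0.10 = 0.01337 m/d → t_C = 150/0.01337 = 11220 d
Total t = 79840 + 18800 + 11220 = 109900 d
   = 109900 / 365 = 301 yr

301 years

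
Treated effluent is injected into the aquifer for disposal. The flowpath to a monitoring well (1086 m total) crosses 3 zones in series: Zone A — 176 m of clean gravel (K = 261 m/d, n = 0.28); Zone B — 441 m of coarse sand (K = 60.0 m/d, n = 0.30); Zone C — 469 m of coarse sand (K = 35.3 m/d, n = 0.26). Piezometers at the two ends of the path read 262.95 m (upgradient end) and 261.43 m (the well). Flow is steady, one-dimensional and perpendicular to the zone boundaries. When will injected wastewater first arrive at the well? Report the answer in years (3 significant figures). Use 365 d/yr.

Total head drop ΔH = 262.95 − 261.43 = 1.52 m
Continuity: the same q passes through each zone, so ΔH = q·Σ(L_j/K_j) — the zones act as resistances in series.
Σ(L/K) = 176/261 + 441/60.0 + 469/35.3 = 0.6743 + 7.350 + 13.29 = 21.31 d
q = ΔH / Σ(L/K) = 1.52 / 21.31 = 0.07133 m/d (same in every zone)
Zone A: v = q/n = 0.07133/0.28 = 0.2547 m/d → t_A = 176/0.2547 = 690.9 d
Zone B: v = q/n = 0.07133/0.30 = 0.2378 m/d → t_B = 441/0.2378 = 1855 d
Zone C: v = q/n = 0.07133/0.26 = 0.2743 m/d → t_C = 469/0.2743 = 1710 d
Total t = 690.9 + 1855 + 1710 = 4255 d
   = 4255 / 365 = 11.7 yr

11.7 years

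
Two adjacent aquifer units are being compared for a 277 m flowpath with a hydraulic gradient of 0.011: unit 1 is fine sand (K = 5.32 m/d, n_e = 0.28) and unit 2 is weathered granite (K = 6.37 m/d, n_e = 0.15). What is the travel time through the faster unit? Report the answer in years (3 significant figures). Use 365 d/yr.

1.62 years

Unit 1 (fine sand): v = 5.32×0.011/0.28 = 0.2090 m/d, t = 277/0.2090 = 1325 d
Unit 2 (weathered granite): v = 6.37×0.011/0.15 = 0.4671 m/d, t = 277/0.4671 = 593.0 d
Faster: 593.0 d / 365 = 1.62 yr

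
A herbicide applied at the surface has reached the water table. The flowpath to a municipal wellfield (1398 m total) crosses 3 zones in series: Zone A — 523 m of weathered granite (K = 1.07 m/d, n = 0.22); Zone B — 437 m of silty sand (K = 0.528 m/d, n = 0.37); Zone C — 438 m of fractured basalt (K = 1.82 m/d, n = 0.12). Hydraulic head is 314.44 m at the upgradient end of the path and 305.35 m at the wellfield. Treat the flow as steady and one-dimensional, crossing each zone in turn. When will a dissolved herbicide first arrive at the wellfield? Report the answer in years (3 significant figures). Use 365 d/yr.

155 years

Total head drop ΔH = 314.44 − 305.35 = 9.09 m
Steady 1-D flow in series ⇒ the Darcy flux q is identical in every zone and the zone head losses add (resistances L/K in series).
Σ(L/K) = 523/1.07 + 437/0.528 + 438/1.82 = 488.8 + 827.7 + 240.7 = 1557 d
q = ΔH / Σ(L/K) = 9.09 / 1557 = 0.005838 m/d (same in every zone)
Zone A: v = q/n = 0.005838/0.22 = 0.02654 m/d → t_A = 523/0.02654 = 19710 d
Zone B: v = q/n = 0.005838/0.37 = 0.01578 m/d → t_B = 437/0.01578 = 27700 d
Zone C: v = q/n = 0.005838/0.12 = 0.04865 m/d → t_C = 438/0.04865 = 9003 d
Total t = 19710 + 27700 + 9003 = 56410 d
   = 56410 / 365 = 155 yr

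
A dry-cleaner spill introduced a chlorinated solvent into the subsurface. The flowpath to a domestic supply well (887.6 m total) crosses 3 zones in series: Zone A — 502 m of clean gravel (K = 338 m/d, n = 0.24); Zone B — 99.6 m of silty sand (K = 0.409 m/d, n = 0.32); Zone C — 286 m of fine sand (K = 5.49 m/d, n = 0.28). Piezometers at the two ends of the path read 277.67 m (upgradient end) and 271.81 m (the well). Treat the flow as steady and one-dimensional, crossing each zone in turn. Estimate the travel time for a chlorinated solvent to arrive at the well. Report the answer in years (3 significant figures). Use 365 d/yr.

Total head drop ΔH = 277.67 − 271.81 = 5.86 m
Continuity: the same q passes through each zone, so ΔH = q·Σ(L_j/K_j) — the zones act as resistances in series.
Σ(L/K) = 502/338 + 99.6/0.409 + 286/5.49 = 1.485 + 243.5 + 52.09 = 297.1 d
q = ΔH / Σ(L/K) = 5.86 / 297.1 = 0.01972 m/d (same in every zone)
Zone A: v = q/n = 0.01972/0.24 = 0.08218 m/d → t_A = 502/0.08218 = 6108 d
Zone B: v = q/n = 0.01972/0.32 = 0.06164 m/d → t_B = 99.6/0.06164 = 1616 d
Zone C: v = q/n = 0.01972/0.28 = 0.07044 m/d → t_C = 286/0.07044 = 4060 d
Total t = 6108 + 1616 + 4060 = 11780 d
   = 11780 / 365 = 32.3 yr

32.3 years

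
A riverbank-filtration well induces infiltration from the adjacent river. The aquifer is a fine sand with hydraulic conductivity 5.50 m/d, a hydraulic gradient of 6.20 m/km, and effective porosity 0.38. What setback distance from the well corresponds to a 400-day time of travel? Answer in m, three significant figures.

35.9 m

q = Ki = 5.50 × 0.0062 = 0.03410 m/d
Seepage velocity v = q / n = 0.03410 / 0.38 = 0.08974 m/d
L = v × T = 0.08974 × 400 = 35.89 m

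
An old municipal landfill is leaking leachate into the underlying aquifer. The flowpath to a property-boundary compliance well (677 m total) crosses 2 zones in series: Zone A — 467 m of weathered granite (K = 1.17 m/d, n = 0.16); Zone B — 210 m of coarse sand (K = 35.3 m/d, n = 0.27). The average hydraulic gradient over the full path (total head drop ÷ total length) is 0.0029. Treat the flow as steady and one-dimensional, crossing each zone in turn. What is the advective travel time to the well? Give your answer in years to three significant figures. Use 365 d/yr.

74.3 years

For zones in series the flux q is common to all zones; the equivalent conductivity is the harmonic (thickness-weighted) mean, K_eq = L_total / Σ(L_j/K_j).
Σ(L/K) = 467/1.17 + 210/35.3 = 399.1 + 5.949 = 405.1 d
K_eq = L_total / Σ(L/K) = 677 / 405.1 = 1.671 m/d
q = K_eq · i = 1.671 × 0.0029 = 0.004847 m/d (same in every zone)
Zone A: v = q/n = 0.004847/0.16 = 0.03029 m/d → t_A = 467/0.03029 = 15420 d
Zone B: v = q/n = 0.004847/0.27 = 0.01795 m/d → t_B = 210/0.01795 = 11700 d
Total t = 15420 + 11700 = 27120 d
   = 27120 / 365 = 74.3 yr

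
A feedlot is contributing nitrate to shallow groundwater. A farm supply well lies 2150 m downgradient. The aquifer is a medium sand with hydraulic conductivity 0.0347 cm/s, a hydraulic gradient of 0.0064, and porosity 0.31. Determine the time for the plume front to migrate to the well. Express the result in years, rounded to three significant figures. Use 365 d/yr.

K = 0.0347 cm/s × 864 = 29.98 m/d
q = Ki = 29.98 × 0.0064 = 0.1919 m/d
v_s = q/n_e = 0.1919/0.31 = 0.6190 m/d
t = L / v = 2150 / 0.6190 = 3474 d
   = 3474 / 365 = 9.52 yr

9.52 years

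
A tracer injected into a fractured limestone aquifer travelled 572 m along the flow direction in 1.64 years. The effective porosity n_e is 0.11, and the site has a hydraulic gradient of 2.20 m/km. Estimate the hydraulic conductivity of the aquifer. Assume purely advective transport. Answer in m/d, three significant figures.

t = 1.64 years = 598.6 d
v = L / t = 572 / 598.6 = 0.9556 m/d
K = v · n / i = 0.9556 × 0.11 / 0.0022 = 47.8 m/d

47.8 m/d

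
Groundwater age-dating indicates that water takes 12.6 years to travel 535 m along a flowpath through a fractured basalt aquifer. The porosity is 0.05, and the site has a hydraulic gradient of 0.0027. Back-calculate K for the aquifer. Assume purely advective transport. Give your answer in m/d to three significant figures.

2.15 m/d

t = 12.6 years = 4599 d
v = L / t = 535 / 4599 = 0.1163 m/d
K = v · n / i = 0.1163 × 0.05 / 0.0027 = 2.15 m/d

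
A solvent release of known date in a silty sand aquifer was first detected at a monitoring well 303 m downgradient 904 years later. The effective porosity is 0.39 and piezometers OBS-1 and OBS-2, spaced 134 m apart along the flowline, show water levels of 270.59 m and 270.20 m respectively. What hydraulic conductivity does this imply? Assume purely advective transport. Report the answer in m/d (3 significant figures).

0.123 m/d

Hydraulic gradient i = (270.59 − 270.20) / 134 = 0.39 / 134 = 0.002910
t = 904 years = 330000 d
v = L / t = 303 / 330000 = 9.183e-4 m/d
K = v · n / i = 9.183e-4 × 0.39 / 0.002910 = 0.123 m/d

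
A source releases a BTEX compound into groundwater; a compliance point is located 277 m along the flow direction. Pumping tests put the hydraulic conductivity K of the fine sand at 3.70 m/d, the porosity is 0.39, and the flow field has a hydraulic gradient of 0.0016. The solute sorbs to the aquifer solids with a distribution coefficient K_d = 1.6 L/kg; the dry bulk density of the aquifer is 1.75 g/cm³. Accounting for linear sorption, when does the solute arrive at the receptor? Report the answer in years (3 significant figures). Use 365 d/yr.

Darcy flux q = K·i = 3.70 × 0.0016 = 0.005920 m/d
Average linear velocity = 0.005920 / 0.39 = 0.01518 m/d
Retardation R = 1 + ρ_b·K_d/n = 1 + 1.75×1.6/0.39 = 8.179
Contaminant velocity v_c = v/R = 0.01518/8.179 = 0.001856 m/d
t = L/v_c = 277/0.001856 = 149300 d
   = 149300/365 = 409 yr

409 years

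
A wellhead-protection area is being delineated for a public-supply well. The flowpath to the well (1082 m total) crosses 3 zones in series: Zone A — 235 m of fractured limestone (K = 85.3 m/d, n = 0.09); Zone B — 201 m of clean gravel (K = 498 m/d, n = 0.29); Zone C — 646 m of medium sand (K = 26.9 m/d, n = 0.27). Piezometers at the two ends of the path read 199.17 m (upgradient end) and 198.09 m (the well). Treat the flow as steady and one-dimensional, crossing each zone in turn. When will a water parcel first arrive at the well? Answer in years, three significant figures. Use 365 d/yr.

Total head drop ΔH = 199.17 − 198.09 = 1.08 m
Continuity: the same q passes through each zone, so ΔH = q·Σ(L_j/K_j) — the zones act as resistances in series.
Σ(L/K) = 235/85.3 + 201/498 + 646/26.9 = 2.755 + 0.4036 + 24.01 = 27.17 d
q = ΔH / Σ(L/K) = 1.08 / 27.17 = 0.03974 m/d (same in every zone)
Zone A: v = q/n = 0.03974/0.09 = 0.4416 m/d → t_A = 235/0.4416 = 532.1 d
Zone B: v = q/n = 0.03974/0.29 = 0.1371 m/d → t_B = 201/0.1371 = 1467 d
Zone C: v = q/n = 0.03974/0.27 = 0.1472 m/d → t_C = 646/0.1472 = 4389 d
Total t = 532.1 + 1467 + 4389 = 6387 d
   = 6387 / 365 = 17.5 yr

17.5 years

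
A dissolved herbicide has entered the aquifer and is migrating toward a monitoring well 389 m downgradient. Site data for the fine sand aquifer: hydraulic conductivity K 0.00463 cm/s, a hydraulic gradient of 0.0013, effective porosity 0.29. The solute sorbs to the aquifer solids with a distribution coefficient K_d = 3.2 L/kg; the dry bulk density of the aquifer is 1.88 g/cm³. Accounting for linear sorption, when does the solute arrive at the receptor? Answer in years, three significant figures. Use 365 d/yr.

1290 years

K = 0.00463 cm/s × 864 = 4.000 m/d
q = Ki = 4.000 × 0.0013 = 0.005200 m/d
v = Ki/n = 4.000·0.0013/0.29 = 0.01793 m/d
Retardation R = 1 + ρ_b·K_d/n = 1 + 1.88×3.2/0.29 = 21.74
Contaminant velocity v_c = v/R = 0.01793/21.74 = 8.247e-4 m/d
t = L/v_c = 389/8.247e-4 = 471700 d
   = 471700/365 = 1290 yr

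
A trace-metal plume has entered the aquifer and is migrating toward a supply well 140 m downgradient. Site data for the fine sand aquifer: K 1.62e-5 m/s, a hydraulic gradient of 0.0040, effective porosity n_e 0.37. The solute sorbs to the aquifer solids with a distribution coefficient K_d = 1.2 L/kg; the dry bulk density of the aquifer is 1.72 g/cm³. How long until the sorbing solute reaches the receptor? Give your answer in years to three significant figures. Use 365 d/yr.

K = 1.62e-5 m/s × 86400 s/d = 1.400 m/d
Darcy flux q = K·i = 1.400 × 0.0040 = 0.005599 m/d
v = Ki/n = 1.400·0.0040/0.37 = 0.01513 m/d
Retardation R = 1 + ρ_b·K_d/n = 1 + 1.72×1.2/0.37 = 6.578
Contaminant velocity v_c = v/R = 0.01513/6.578 = 0.002300 m/d
t = L/v_c = 140/0.002300 = 60860 d
   = 60860/365 = 167 yr

167 years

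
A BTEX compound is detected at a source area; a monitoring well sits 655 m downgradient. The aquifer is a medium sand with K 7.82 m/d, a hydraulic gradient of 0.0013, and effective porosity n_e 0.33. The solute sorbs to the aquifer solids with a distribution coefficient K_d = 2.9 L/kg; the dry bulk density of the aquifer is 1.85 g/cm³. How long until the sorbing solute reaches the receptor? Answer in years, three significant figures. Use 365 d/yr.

1010 years

Darcy flux q = K·i = 7.82 × 0.0013 = 0.01017 m/d
Average linear velocity = 0.01017 / 0.33 = 0.03081 m/d
Retardation R = 1 + ρ_b·K_d/n = 1 + 1.85×2.9/0.33 = 17.26
Contaminant velocity v_c = v/R = 0.03081/17.26 = 0.001785 m/d
t = L/v_c = 655/0.001785 = 366900 d
   = 366900/365 = 1010 yr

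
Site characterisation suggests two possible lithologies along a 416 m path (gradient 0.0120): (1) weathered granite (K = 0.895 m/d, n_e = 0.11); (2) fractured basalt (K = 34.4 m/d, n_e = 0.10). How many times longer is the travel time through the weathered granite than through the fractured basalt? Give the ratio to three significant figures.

42.3

Unit 1 (weathered granite): v = 0.895×0.012/0.11 = 0.09764 m/d, t = 416/0.09764 = 4261 d
Unit 2 (fractured basalt): v = 34.4×0.012/0.10 = 4.128 m/d, t = 416/4.128 = 100.8 d
t(weathered granite) / t(fractured basalt) = 4261/100.8 = 42.3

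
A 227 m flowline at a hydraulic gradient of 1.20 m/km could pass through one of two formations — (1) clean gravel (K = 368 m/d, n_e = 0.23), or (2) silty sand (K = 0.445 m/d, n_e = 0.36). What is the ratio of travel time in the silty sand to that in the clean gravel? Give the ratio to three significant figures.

1290

Unit 1 (clean gravel): v = 368×0.0012/0.23 = 1.920 m/d, t = 227/1.920 = 118.2 d
Unit 2 (silty sand): v = 0.445×0.0012/0.36 = 0.001483 m/d, t = 227/0.001483 = 153000 d
t(silty sand) / t(clean gravel) = 153000/118.2 = 1290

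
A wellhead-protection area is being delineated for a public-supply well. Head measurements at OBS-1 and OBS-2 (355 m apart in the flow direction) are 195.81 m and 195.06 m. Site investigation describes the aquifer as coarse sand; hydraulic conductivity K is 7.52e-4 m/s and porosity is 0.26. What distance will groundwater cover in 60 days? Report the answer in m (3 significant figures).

Hydraulic gradient i = (195.81 − 195.06) / 355 = 0.75 / 355 = 0.002113
K = 7.52e-4 m/s × 86400 s/d = 64.97 m/d
Darcy flux q = K·i = 64.97 × 0.002113 = 0.1373 m/d
v_s = q/n_e = 0.1373/0.26 = 0.5279 m/d
L = v × T = 0.5279 × 60 = 31.68 m

31.7 m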